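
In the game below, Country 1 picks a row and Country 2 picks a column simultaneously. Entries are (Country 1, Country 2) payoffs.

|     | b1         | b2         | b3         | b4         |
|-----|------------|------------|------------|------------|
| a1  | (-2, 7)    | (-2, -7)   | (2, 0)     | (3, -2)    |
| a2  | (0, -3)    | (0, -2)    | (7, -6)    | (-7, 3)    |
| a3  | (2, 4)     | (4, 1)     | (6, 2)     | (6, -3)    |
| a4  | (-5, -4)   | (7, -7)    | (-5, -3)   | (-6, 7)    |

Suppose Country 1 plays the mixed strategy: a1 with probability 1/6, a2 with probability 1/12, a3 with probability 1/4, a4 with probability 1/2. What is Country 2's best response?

Country 2's best reply maximizes expected payoff against the mix.
b1: (1/6)·7 + (1/12)·(-3) + (1/4)·4 + (1/2)·(-4) = -1/12
b2: (1/6)·(-7) + (1/12)·(-2) + (1/4)·1 + (1/2)·(-7) = -55/12
b3: (1/6)·0 + (1/12)·(-6) + (1/4)·2 + (1/2)·(-3) = -3/2
b4: (1/6)·(-2) + (1/12)·3 + (1/4)·(-3) + (1/2)·7 = 8/3
Highest expected payoff is 8/3, from b4.

b4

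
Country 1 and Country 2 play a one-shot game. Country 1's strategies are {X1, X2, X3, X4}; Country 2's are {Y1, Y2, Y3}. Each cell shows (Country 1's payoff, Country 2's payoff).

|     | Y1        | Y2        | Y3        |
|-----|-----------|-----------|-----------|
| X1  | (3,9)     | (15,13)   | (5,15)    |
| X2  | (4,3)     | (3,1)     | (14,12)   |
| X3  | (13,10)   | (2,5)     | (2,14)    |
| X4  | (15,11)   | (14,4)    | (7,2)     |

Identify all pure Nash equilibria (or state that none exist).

(X2, Y3) and (X4, Y1)

Find each player's best response to every opponent strategy; NE are the intersections.
Country 1's best responses — vs Y1: X4 (payoff 15); vs Y2: X1 (payoff 15); vs Y3: X2 (payoff 14).
Country 2's best responses — vs X1: Y3 (payoff 15); vs X2: Y3 (payoff 12); vs X3: Y3 (payoff 14); vs X4: Y1 (payoff 11).
Mutual best responses occur at (X2, Y3) and (X4, Y1); at each, neither player gains by switching.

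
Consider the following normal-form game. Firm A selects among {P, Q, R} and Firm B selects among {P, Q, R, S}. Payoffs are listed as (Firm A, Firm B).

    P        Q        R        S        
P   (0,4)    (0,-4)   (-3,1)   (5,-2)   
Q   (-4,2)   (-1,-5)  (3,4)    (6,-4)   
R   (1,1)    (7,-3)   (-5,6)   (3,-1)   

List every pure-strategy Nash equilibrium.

Find each player's best response to every opponent strategy; NE are the intersections.
Firm A's best responses — vs P: R (payoff 1); vs Q: R (payoff 7); vs R: Q (payoff 3); vs S: Q (payoff 6).
Firm B's best responses — vs P: P (payoff 4); vs Q: R (payoff 4); vs R: R (payoff 6).
The only mutual best response is (Q, R); neither player gains by switching there.

(Q, R)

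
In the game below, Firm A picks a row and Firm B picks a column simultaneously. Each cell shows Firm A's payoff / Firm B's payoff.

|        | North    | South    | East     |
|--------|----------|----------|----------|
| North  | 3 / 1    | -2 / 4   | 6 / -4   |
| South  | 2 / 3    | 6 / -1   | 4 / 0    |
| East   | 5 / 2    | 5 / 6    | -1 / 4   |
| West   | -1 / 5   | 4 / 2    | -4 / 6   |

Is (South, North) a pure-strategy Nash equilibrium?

Holding Firm B at North: Firm A gets 2 from South but could get 5 by switching to East. Firm A has a profitable deviation.

No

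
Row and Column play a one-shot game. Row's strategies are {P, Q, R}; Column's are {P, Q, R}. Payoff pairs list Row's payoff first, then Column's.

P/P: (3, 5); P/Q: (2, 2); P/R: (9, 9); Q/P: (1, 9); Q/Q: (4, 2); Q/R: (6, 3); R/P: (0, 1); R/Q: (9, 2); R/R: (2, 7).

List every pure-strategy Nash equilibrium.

(P, R)

A profile is a Nash equilibrium when each player is best-responding to the other.
Row's best responses — vs P: P (payoff 3); vs Q: R (payoff 9); vs R: P (payoff 9).
Column's best responses — vs P: R (payoff 9); vs Q: P (payoff 9); vs R: R (payoff 7).
The only mutual best response is (P, R); neither player gains by switching there.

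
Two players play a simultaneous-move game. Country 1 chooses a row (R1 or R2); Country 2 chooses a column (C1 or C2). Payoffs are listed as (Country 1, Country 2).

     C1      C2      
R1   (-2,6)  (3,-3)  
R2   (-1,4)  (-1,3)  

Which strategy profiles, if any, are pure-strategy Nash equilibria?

Find each player's best response to every opponent strategy; NE are the intersections.
Country 1's best responses — vs C1: R2 (payoff -1); vs C2: R1 (payoff 3).
Country 2's best responses — vs R1: C1 (payoff 6); vs R2: C1 (payoff 4).
The only mutual best response is (R2, C1); neither player gains by switching there.

(R2, C1)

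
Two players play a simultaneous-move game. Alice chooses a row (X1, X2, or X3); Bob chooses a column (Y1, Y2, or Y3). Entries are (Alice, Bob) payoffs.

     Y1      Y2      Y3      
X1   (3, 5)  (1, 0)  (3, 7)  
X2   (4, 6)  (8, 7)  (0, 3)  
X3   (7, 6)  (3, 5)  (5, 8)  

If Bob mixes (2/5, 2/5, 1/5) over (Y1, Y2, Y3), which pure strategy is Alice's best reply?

X3

Alice's best reply maximizes expected payoff against the mix.
X1: (2/5)·3 + (2/5)·1 + (1/5)·3 = 11/5
X2: (2/5)·4 + (2/5)·8 + (1/5)·0 = 24/5
X3: (2/5)·7 + (2/5)·3 + (1/5)·5 = 5
Highest expected payoff is 5, from X3.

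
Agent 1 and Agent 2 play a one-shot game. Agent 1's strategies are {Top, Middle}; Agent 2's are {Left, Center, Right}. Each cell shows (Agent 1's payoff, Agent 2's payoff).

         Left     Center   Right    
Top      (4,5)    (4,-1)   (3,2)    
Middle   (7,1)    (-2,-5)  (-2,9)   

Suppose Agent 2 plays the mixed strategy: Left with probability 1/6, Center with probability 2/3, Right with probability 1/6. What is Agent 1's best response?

Agent 1's best reply maximizes expected payoff against the mix.
Top: (1/6)·4 + (2/3)·4 + (1/6)·3 = 23/6
Middle: (1/6)·7 + (2/3)·(-2) + (1/6)·(-2) = -1/2
Highest expected payoff is 23/6, from Top.

Top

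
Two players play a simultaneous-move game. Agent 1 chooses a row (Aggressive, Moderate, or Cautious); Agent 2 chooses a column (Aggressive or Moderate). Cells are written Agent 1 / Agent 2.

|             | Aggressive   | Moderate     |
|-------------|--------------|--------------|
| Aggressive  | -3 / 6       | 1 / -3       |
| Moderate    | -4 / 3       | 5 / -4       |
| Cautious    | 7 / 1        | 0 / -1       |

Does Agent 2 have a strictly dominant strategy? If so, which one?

Check whether one of Agent 2's strategies beats all alternatives regardless of what the opponent does.
Aggressive strictly dominates: vs Aggressive: 6 > -3; vs Moderate: 3 > -4; vs Cautious: 1 > -1.

Aggressive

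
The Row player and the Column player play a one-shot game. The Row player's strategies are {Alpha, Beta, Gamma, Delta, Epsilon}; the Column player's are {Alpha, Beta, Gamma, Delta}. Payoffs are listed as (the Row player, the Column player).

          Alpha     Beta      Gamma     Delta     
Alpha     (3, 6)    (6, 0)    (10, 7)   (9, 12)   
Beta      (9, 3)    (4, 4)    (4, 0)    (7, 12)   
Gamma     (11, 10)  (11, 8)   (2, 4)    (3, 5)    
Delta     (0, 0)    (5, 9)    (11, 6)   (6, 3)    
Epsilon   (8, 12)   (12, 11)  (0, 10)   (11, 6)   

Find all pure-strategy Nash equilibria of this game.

(Gamma, Alpha)

A profile is a Nash equilibrium when each player is best-responding to the other.
The Row player's best responses — vs Alpha: Gamma (payoff 11); vs Beta: Epsilon (payoff 12); vs Gamma: Delta (payoff 11); vs Delta: Epsilon (payoff 11).
The Column player's best responses — vs Alpha: Delta (payoff 12); vs Beta: Delta (payoff 12); vs Gamma: Alpha (payoff 10); vs Delta: Beta (payoff 9); vs Epsilon: Alpha (payoff 12).
The only mutual best response is (Gamma, Alpha); neither player gains by switching there.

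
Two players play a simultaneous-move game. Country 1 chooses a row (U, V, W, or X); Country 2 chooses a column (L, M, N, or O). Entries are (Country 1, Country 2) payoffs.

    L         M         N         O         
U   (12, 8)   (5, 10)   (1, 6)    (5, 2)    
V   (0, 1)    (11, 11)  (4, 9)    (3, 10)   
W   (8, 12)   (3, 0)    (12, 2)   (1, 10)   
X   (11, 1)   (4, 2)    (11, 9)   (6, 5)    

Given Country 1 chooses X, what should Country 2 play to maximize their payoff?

N

With Country 1 fixed at X, Country 2's payoffs are: L → 1, M → 2, N → 9, O → 5.
The maximum is 9, achieved by N.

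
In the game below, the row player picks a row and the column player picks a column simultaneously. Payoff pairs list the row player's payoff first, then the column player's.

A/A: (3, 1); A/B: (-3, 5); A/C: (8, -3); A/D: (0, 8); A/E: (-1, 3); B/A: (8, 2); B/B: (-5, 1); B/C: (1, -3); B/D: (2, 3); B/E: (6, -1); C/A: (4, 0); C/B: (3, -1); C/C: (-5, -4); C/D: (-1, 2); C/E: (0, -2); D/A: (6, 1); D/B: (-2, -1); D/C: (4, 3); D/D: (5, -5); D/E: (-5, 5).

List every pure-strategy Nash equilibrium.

No pure-strategy Nash equilibrium

Check mutual best responses: a cell is a NE iff neither player can gain by unilaterally deviating.
The row player's best responses — vs A: B (payoff 8); vs B: C (payoff 3); vs C: A (payoff 8); vs D: D (payoff 5); vs E: B (payoff 6).
The column player's best responses — vs A: D (payoff 8); vs B: D (payoff 3); vs C: D (payoff 2); vs D: E (payoff 5).
No cell has both players best-responding. For instance, the row player's best reply to D is D, but against D the column player prefers E over D.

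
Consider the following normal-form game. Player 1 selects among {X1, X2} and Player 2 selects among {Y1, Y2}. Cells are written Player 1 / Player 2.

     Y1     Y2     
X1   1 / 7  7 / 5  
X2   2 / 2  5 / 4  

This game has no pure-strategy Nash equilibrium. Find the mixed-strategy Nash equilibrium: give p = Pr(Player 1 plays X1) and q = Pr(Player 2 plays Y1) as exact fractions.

p = 1/2, q = 2/3

Each player's mixing probability is pinned down by making the *other* player indifferent.
Player 2 indifferent between Y1 and Y2: p·7 + (1−p)·2 = p·5 + (1−p)·4 ⟹ 2 + 5p = 4 + 1p ⟹ p = 1/2.
Player 1 indifferent between X1 and X2: q·1 + (1−q)·7 = q·2 + (1−q)·5 ⟹ 7 + (-6)q = 5 + (-3)q ⟹ q = 2/3.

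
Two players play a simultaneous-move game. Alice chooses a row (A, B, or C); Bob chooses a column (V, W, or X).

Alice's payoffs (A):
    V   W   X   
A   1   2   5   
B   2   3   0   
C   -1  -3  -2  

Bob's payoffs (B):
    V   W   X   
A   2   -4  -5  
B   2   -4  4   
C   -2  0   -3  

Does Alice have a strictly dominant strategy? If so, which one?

None

A strategy is strictly dominant if it gives Alice a strictly higher payoff than every other strategy, against every choice by the opponent.
A is not dominant: against V, B gives 2 > 1.
B is not dominant: against X, A gives 5 > 0.
C is not dominant: against V, A gives 1 > -1.
No single strategy is best against every opponent action.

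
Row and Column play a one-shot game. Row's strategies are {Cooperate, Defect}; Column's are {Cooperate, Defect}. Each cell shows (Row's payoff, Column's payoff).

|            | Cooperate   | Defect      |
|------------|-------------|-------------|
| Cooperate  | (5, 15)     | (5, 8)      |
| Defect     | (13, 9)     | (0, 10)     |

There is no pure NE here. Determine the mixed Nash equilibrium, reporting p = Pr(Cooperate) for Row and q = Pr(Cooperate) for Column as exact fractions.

p = 1/8, q = 5/13

Each player's mixing probability is pinned down by making the *other* player indifferent.
Column indifferent between Cooperate and Defect: p·15 + (1−p)·9 = p·8 + (1−p)·10 ⟹ 9 + 6p = 10 + (-2)p ⟹ p = 1/8.
Row indifferent between Cooperate and Defect: q·5 + (1−q)·5 = q·13 + (1−q)·0 ⟹ 5 + 0q = 0 + 13q ⟹ q = 5/13.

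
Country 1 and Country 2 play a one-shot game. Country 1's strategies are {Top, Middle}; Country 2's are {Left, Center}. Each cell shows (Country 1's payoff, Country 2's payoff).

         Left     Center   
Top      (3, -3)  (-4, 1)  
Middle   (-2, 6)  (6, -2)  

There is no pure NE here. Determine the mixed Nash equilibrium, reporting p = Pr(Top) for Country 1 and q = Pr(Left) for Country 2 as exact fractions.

Each player's mixing probability is pinned down by making the *other* player indifferent.
Country 2 indifferent between Left and Center: p·(-3) + (1−p)·6 = p·1 + (1−p)·(-2) ⟹ 6 + (-9)p = (-2) + 3p ⟹ p = 2/3.
Country 1 indifferent between Top and Middle: q·3 + (1−q)·(-4) = q·(-2) + (1−q)·6 ⟹ (-4) + 7q = 6 + (-8)q ⟹ q = 2/3.

p = 2/3, q = 2/3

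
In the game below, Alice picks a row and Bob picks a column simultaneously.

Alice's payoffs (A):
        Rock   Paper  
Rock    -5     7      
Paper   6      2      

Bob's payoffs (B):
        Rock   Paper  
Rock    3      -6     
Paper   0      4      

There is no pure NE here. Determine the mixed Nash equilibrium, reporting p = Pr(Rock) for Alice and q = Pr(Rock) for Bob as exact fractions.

p = 4/13, q = 5/16

In a mixed NE each player is indifferent between their pure strategies, so the opponent's mix sets the indifference.
Bob indifferent between Rock and Paper: p·3 + (1−p)·0 = p·(-6) + (1−p)·4 ⟹ 0 + 3p = 4 + (-10)p ⟹ p = 4/13.
Alice indifferent between Rock and Paper: q·(-5) + (1−q)·7 = q·6 + (1−q)·2 ⟹ 7 + (-12)q = 2 + 4q ⟹ q = 5/16.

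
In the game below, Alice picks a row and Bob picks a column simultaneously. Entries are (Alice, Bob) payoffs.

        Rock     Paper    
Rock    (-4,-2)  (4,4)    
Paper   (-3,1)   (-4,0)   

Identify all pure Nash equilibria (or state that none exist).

Find each player's best response to every opponent strategy; NE are the intersections.
Alice's best responses — vs Rock: Paper (payoff -3); vs Paper: Rock (payoff 4).
Bob's best responses — vs Rock: Paper (payoff 4); vs Paper: Rock (payoff 1).
Mutual best responses occur at (Rock, Paper) and (Paper, Rock); at each, neither player gains by switching.

(Rock, Paper) and (Paper, Rock)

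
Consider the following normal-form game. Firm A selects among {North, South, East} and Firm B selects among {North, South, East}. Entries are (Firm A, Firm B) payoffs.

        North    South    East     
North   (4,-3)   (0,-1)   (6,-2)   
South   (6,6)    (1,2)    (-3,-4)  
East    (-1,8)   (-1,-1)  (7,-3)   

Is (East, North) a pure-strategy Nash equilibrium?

No

Holding Firm B at North: Firm A gets -1 from East but could get 6 by switching to South. Firm A has a profitable deviation.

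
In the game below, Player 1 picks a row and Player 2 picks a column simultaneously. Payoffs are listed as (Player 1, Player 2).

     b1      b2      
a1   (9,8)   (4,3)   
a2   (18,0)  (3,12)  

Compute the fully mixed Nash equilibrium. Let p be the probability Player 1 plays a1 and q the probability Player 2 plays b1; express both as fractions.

p = 12/17, q = 1/10

In a mixed NE each player is indifferent between their pure strategies, so the opponent's mix sets the indifference.
Player 2 indifferent between b1 and b2: p·8 + (1−p)·0 = p·3 + (1−p)·12 ⟹ 0 + 8p = 12 + (-9)p ⟹ p = 12/17.
Player 1 indifferent between a1 and a2: q·9 + (1−q)·4 = q·18 + (1−q)·3 ⟹ 4 + 5q = 3 + 15q ⟹ q = 1/10.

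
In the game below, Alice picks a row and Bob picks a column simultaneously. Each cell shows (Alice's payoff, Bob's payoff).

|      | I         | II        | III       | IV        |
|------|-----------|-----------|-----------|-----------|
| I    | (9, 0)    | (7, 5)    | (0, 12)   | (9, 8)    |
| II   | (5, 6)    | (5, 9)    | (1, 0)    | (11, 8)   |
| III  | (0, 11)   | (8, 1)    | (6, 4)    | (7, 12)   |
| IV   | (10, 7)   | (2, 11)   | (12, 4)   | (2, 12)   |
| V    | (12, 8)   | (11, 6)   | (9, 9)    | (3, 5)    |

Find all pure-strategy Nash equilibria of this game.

Check mutual best responses: a cell is a NE iff neither player can gain by unilaterally deviating.
Alice's best responses — vs I: V (payoff 12); vs II: V (payoff 11); vs III: IV (payoff 12); vs IV: II (payoff 11).
Bob's best responses — vs I: III (payoff 12); vs II: II (payoff 9); vs III: IV (payoff 12); vs IV: IV (payoff 12); vs V: III (payoff 9).
No cell has both players best-responding. For instance, Alice's best reply to IV is II, but against II Bob prefers II over IV.

None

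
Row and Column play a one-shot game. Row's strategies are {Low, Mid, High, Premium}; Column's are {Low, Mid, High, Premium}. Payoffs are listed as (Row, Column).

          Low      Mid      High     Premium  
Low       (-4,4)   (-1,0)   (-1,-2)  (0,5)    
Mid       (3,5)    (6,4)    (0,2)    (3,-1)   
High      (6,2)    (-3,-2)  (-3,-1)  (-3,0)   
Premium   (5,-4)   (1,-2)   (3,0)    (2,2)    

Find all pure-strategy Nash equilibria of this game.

Find each player's best response to every opponent strategy; NE are the intersections.
Row's best responses — vs Low: High (payoff 6); vs Mid: Mid (payoff 6); vs High: Premium (payoff 3); vs Premium: Mid (payoff 3).
Column's best responses — vs Low: Premium (payoff 5); vs Mid: Low (payoff 5); vs High: Low (payoff 2); vs Premium: Premium (payoff 2).
The only mutual best response is (High, Low); neither player gains by switching there.

(High, Low)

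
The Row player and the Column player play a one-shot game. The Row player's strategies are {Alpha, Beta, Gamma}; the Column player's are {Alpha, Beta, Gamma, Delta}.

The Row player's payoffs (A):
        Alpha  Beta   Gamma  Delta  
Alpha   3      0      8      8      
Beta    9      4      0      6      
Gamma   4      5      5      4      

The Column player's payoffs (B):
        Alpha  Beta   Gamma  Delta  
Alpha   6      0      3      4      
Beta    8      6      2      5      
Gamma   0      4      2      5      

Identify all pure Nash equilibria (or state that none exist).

A profile is a Nash equilibrium when each player is best-responding to the other.
The Row player's best responses — vs Alpha: Beta (payoff 9); vs Beta: Gamma (payoff 5); vs Gamma: Alpha (payoff 8); vs Delta: Alpha (payoff 8).
The Column player's best responses — vs Alpha: Alpha (payoff 6); vs Beta: Alpha (payoff 8); vs Gamma: Delta (payoff 5).
The only mutual best response is (Beta, Alpha); neither player gains by switching there.

(Beta, Alpha)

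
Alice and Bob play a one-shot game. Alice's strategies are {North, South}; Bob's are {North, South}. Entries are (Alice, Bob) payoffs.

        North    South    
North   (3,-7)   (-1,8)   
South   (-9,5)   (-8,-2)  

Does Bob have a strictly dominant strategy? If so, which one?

No strictly dominant strategy

A strategy is strictly dominant if it gives Bob a strictly higher payoff than every other strategy, against every choice by the opponent.
North is not dominant: against North, South gives 8 > -7.
South is not dominant: against South, North gives 5 > -2.
No single strategy is best against every opponent action.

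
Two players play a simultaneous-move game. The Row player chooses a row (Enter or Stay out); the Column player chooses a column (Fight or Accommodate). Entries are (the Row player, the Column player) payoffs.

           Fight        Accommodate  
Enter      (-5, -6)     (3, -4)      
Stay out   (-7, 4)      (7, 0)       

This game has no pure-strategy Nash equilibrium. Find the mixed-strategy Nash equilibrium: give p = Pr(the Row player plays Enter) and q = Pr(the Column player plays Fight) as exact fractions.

p = 2/3, q = 2/3

In a mixed NE each player is indifferent between their pure strategies, so the opponent's mix sets the indifference.
The Column player indifferent between Fight and Accommodate: p·(-6) + (1−p)·4 = p·(-4) + (1−p)·0 ⟹ 4 + (-10)p = 0 + (-4)p ⟹ p = 2/3.
The Row player indifferent between Enter and Stay out: q·(-5) + (1−q)·3 = q·(-7) + (1−q)·7 ⟹ 3 + (-8)q = 7 + (-14)q ⟹ q = 2/3.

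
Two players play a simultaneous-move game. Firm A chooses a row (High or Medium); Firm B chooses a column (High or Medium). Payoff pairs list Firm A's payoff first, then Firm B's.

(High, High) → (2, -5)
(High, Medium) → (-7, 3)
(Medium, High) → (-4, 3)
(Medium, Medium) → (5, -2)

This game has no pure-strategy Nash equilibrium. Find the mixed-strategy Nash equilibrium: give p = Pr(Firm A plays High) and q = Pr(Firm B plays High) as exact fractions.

Each player's mixing probability is pinned down by making the *other* player indifferent.
Firm B indifferent between High and Medium: p·(-5) + (1−p)·3 = p·3 + (1−p)·(-2) ⟹ 3 + (-8)p = (-2) + 5p ⟹ p = 5/13.
Firm A indifferent between High and Medium: q·2 + (1−q)·(-7) = q·(-4) + (1−q)·5 ⟹ (-7) + 9q = 5 + (-9)q ⟹ q = 2/3.

p = 5/13, q = 2/3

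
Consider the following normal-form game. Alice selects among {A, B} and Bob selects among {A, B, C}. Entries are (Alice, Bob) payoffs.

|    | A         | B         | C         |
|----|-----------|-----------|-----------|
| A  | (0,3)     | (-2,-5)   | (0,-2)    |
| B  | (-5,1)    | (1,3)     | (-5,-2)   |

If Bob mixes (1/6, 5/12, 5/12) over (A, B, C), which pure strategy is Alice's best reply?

Alice's best reply maximizes expected payoff against the mix.
A: (1/6)·0 + (5/12)·(-2) + (5/12)·0 = -5/6
B: (1/6)·(-5) + (5/12)·1 + (5/12)·(-5) = -5/2
Highest expected payoff is -5/6, from A.

A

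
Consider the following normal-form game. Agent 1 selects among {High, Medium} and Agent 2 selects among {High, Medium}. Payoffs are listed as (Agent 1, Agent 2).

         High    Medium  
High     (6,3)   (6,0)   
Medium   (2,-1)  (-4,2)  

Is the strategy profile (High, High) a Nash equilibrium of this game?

Yes

Holding Agent 2 at High: Agent 1 gets 6 from High, versus 2 from Medium. No profitable deviation for Agent 1.
Holding Agent 1 at High: Agent 2 gets 3 from High, versus 0 from Medium. No profitable deviation for Agent 2 either.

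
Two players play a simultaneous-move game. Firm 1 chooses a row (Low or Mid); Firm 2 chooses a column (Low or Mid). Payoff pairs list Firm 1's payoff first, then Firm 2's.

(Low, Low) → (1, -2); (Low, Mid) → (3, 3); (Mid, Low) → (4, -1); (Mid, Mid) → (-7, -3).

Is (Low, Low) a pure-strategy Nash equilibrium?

No

Holding Firm 2 at Low: Firm 1 gets 1 from Low but could get 4 by switching to Mid. Firm 1 has a profitable deviation.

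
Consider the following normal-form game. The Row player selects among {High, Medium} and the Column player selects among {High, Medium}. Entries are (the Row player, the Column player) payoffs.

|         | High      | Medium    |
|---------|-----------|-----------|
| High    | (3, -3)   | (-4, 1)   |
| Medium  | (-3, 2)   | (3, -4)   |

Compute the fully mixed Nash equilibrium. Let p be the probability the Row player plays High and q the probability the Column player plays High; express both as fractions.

Each player's mixing probability is pinned down by making the *other* player indifferent.
The Column player indifferent between High and Medium: p·(-3) + (1−p)·2 = p·1 + (1−p)·(-4) ⟹ 2 + (-5)p = (-4) + 5p ⟹ p = 3/5.
The Row player indifferent between High and Medium: q·3 + (1−q)·(-4) = q·(-3) + (1−q)·3 ⟹ (-4) + 7q = 3 + (-6)q ⟹ q = 7/13.

p = 3/5, q = 7/13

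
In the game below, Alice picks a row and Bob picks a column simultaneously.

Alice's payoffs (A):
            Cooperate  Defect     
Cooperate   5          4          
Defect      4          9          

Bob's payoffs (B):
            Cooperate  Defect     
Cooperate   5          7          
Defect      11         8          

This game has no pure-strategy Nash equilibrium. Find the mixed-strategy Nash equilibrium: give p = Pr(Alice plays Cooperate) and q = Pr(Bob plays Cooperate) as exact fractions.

p = 3/5, q = 5/6

Each player's mixing probability is pinned down by making the *other* player indifferent.
Bob indifferent between Cooperate and Defect: p·5 + (1−p)·11 = p·7 + (1−p)·8 ⟹ 11 + (-6)p = 8 + (-1)p ⟹ p = 3/5.
Alice indifferent between Cooperate and Defect: q·5 + (1−q)·4 = q·4 + (1−q)·9 ⟹ 4 + 1q = 9 + (-5)q ⟹ q = 5/6.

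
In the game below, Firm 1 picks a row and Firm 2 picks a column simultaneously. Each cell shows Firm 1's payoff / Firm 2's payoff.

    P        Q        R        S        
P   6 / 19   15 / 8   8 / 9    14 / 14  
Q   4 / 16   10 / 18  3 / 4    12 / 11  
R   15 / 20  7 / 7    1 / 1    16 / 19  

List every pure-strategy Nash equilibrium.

Check mutual best responses: a cell is a NE iff neither player can gain by unilaterally deviating.
Firm 1's best responses — vs P: R (payoff 15); vs Q: P (payoff 15); vs R: P (payoff 8); vs S: R (payoff 16).
Firm 2's best responses — vs P: P (payoff 19); vs Q: Q (payoff 18); vs R: P (payoff 20).
The only mutual best response is (R, P); neither player gains by switching there.

(R, P)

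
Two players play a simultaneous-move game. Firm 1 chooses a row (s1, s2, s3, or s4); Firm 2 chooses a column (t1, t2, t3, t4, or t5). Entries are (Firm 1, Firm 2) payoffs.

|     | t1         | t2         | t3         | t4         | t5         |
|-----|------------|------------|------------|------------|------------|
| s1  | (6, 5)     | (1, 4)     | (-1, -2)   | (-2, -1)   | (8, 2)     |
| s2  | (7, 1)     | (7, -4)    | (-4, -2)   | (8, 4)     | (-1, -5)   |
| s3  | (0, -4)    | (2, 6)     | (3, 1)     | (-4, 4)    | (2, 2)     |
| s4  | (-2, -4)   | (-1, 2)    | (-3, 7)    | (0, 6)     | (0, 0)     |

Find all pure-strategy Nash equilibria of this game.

(s2, t4)

A profile is a Nash equilibrium when each player is best-responding to the other.
Firm 1's best responses — vs t1: s2 (payoff 7); vs t2: s2 (payoff 7); vs t3: s3 (payoff 3); vs t4: s2 (payoff 8); vs t5: s1 (payoff 8).
Firm 2's best responses — vs s1: t1 (payoff 5); vs s2: t4 (payoff 4); vs s3: t2 (payoff 6); vs s4: t3 (payoff 7).
The only mutual best response is (s2, t4); neither player gains by switching there.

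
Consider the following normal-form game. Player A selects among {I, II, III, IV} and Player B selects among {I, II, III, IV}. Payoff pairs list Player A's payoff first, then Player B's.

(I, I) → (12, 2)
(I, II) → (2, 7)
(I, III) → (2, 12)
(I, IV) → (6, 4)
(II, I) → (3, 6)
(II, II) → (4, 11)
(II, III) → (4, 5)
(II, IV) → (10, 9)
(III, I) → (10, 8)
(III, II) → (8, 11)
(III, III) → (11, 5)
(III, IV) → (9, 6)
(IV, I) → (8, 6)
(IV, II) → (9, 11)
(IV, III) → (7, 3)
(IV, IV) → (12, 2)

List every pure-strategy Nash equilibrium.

(IV, II)

Check mutual best responses: a cell is a NE iff neither player can gain by unilaterally deviating.
Player A's best responses — vs I: I (payoff 12); vs II: IV (payoff 9); vs III: III (payoff 11); vs IV: IV (payoff 12).
Player B's best responses — vs I: III (payoff 12); vs II: II (payoff 11); vs III: II (payoff 11); vs IV: II (payoff 11).
The only mutual best response is (IV, II); neither player gains by switching there.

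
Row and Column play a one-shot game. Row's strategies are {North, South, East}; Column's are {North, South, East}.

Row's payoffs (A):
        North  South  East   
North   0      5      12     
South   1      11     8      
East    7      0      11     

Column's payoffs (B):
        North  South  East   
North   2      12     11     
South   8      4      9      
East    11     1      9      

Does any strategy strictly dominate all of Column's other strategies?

A strategy is strictly dominant if it gives Column a strictly higher payoff than every other strategy, against every choice by the opponent.
North is not dominant: against North, South gives 12 > 2.
South is not dominant: against South, North gives 8 > 4.
East is not dominant: against North, South gives 12 > 11.
No single strategy is best against every opponent action.

None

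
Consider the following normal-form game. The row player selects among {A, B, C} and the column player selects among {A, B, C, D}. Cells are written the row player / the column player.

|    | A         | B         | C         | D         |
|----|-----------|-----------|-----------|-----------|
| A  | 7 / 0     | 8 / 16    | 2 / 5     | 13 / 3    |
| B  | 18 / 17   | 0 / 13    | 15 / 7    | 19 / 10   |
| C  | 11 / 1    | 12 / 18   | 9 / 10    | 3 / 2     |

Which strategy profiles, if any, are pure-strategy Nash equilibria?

Find each player's best response to every opponent strategy; NE are the intersections.
The row player's best responses — vs A: B (payoff 18); vs B: C (payoff 12); vs C: B (payoff 15); vs D: B (payoff 19).
The column player's best responses — vs A: B (payoff 16); vs B: A (payoff 17); vs C: B (payoff 18).
Mutual best responses occur at (B, A) and (C, B); at each, neither player gains by switching.

(B, A) and (C, B)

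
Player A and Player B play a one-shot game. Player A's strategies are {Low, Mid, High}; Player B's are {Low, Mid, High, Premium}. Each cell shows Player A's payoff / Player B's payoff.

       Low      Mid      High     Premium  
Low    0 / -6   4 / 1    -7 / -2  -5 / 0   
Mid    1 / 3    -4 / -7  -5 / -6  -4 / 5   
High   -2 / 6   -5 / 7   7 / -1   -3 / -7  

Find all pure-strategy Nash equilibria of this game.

(Low, Mid)

A profile is a Nash equilibrium when each player is best-responding to the other.
Player A's best responses — vs Low: Mid (payoff 1); vs Mid: Low (payoff 4); vs High: High (payoff 7); vs Premium: High (payoff -3).
Player B's best responses — vs Low: Mid (payoff 1); vs Mid: Premium (payoff 5); vs High: Mid (payoff 7).
The only mutual best response is (Low, Mid); neither player gains by switching there.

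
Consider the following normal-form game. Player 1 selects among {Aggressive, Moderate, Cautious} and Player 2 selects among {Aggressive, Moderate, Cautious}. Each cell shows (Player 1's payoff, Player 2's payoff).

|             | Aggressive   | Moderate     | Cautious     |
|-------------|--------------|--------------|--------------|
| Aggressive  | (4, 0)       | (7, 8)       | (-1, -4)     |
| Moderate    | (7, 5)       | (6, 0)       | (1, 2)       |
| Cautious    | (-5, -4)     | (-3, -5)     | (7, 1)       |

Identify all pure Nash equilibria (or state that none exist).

(Aggressive, Moderate), (Moderate, Aggressive), and (Cautious, Cautious)

Check mutual best responses: a cell is a NE iff neither player can gain by unilaterally deviating.
Player 1's best responses — vs Aggressive: Moderate (payoff 7); vs Moderate: Aggressive (payoff 7); vs Cautious: Cautious (payoff 7).
Player 2's best responses — vs Aggressive: Moderate (payoff 8); vs Moderate: Aggressive (payoff 5); vs Cautious: Cautious (payoff 1).
Mutual best responses occur at (Aggressive, Moderate), (Moderate, Aggressive), and (Cautious, Cautious); at each, neither player gains by switching.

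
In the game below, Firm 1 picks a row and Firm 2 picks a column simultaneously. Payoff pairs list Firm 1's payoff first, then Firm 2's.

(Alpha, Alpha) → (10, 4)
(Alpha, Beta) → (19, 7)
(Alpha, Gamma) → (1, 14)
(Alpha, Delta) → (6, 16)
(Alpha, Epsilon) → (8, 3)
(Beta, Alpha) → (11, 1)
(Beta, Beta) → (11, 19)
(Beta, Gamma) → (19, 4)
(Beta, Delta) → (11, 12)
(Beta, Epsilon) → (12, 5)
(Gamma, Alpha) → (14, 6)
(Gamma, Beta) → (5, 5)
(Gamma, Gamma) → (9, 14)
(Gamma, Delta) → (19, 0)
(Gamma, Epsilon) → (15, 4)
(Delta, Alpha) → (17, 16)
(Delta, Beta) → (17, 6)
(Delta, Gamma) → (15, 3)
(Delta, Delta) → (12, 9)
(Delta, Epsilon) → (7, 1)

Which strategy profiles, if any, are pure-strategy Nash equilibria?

(Delta, Alpha)

A profile is a Nash equilibrium when each player is best-responding to the other.
Firm 1's best responses — vs Alpha: Delta (payoff 17); vs Beta: Alpha (payoff 19); vs Gamma: Beta (payoff 19); vs Delta: Gamma (payoff 19); vs Epsilon: Gamma (payoff 15).
Firm 2's best responses — vs Alpha: Delta (payoff 16); vs Beta: Beta (payoff 19); vs Gamma: Gamma (payoff 14); vs Delta: Alpha (payoff 16).
The only mutual best response is (Delta, Alpha); neither player gains by switching there.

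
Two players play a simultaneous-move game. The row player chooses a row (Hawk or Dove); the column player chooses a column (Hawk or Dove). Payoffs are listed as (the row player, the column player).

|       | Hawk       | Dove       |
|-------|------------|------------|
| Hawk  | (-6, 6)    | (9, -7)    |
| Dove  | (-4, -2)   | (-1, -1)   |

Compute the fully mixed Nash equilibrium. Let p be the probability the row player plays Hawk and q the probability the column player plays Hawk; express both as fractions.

Each player's mixing probability is pinned down by making the *other* player indifferent.
The column player indifferent between Hawk and Dove: p·6 + (1−p)·(-2) = p·(-7) + (1−p)·(-1) ⟹ (-2) + 8p = (-1) + (-6)p ⟹ p = 1/14.
The row player indifferent between Hawk and Dove: q·(-6) + (1−q)·9 = q·(-4) + (1−q)·(-1) ⟹ 9 + (-15)q = (-1) + (-3)q ⟹ q = 5/6.

p = 1/14, q = 5/6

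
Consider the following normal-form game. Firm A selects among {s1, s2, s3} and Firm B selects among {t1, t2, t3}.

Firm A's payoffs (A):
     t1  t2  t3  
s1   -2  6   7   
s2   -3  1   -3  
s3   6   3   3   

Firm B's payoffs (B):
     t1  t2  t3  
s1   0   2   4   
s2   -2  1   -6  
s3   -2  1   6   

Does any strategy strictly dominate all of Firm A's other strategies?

None

A strategy is strictly dominant if it gives Firm A a strictly higher payoff than every other strategy, against every choice by the opponent.
s1 is not dominant: against t1, s3 gives 6 > -2.
s2 is not dominant: against t1, s1 gives -2 > -3.
s3 is not dominant: against t2, s1 gives 6 > 3.
No single strategy is best against every opponent action.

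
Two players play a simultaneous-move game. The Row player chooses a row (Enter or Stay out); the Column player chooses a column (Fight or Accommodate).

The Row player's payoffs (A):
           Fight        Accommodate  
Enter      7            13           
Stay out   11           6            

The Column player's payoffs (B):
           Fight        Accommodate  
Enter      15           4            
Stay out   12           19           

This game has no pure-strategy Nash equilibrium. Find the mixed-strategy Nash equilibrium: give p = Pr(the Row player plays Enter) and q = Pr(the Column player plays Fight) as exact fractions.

p = 7/18, q = 7/11

In a mixed NE each player is indifferent between their pure strategies, so the opponent's mix sets the indifference.
The Column player indifferent between Fight and Accommodate: p·15 + (1−p)·12 = p·4 + (1−p)·19 ⟹ 12 + 3p = 19 + (-15)p ⟹ p = 7/18.
The Row player indifferent between Enter and Stay out: q·7 + (1−q)·13 = q·11 + (1−q)·6 ⟹ 13 + (-6)q = 6 + 5q ⟹ q = 7/11.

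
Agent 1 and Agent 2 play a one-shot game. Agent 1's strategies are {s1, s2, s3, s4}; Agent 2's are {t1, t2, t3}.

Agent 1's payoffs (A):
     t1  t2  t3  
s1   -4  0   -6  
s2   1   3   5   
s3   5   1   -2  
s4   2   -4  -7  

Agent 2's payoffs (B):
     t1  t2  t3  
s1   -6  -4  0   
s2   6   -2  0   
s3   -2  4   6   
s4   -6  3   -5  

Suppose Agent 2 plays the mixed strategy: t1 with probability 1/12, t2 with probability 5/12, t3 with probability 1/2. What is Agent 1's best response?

s2

Agent 1's best reply maximizes expected payoff against the mix.
s1: (1/12)·(-4) + (5/12)·0 + (1/2)·(-6) = -10/3
s2: (1/12)·1 + (5/12)·3 + (1/2)·5 = 23/6
s3: (1/12)·5 + (5/12)·1 + (1/2)·(-2) = -1/6
s4: (1/12)·2 + (5/12)·(-4) + (1/2)·(-7) = -5
Highest expected payoff is 23/6, from s2.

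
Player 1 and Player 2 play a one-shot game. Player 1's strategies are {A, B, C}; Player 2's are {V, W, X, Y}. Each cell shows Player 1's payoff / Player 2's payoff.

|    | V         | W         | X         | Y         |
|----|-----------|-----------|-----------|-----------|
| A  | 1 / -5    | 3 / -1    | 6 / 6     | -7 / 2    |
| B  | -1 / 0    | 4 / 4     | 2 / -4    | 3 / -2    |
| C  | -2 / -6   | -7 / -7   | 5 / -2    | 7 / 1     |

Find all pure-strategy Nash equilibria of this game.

(A, X), (B, W), and (C, Y)

Find each player's best response to every opponent strategy; NE are the intersections.
Player 1's best responses — vs V: A (payoff 1); vs W: B (payoff 4); vs X: A (payoff 6); vs Y: C (payoff 7).
Player 2's best responses — vs A: X (payoff 6); vs B: W (payoff 4); vs C: Y (payoff 1).
Mutual best responses occur at (A, X), (B, W), and (C, Y); at each, neither player gains by switching.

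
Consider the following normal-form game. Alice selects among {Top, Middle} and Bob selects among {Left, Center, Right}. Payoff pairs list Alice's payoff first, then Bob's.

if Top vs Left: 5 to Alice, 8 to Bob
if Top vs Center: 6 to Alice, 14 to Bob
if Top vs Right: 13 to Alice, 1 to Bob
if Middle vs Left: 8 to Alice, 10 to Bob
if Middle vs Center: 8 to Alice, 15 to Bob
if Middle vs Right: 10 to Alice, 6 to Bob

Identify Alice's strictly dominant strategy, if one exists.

Check whether one of Alice's strategies beats all alternatives regardless of what the opponent does.
Top is not dominant: against Left, Middle gives 8 > 5.
Middle is not dominant: against Right, Top gives 13 > 10.
No single strategy is best against every opponent action.

None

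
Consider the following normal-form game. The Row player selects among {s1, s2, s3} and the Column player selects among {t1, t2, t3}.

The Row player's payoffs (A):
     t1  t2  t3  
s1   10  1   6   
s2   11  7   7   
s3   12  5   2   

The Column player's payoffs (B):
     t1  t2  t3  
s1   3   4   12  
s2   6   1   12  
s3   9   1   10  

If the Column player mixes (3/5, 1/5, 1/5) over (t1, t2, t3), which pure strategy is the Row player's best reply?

Compute the Row player's expected payoff from each pure strategy against the given mix.
s1: (3/5)·10 + (1/5)·1 + (1/5)·6 = 37/5
s2: (3/5)·11 + (1/5)·7 + (1/5)·7 = 47/5
s3: (3/5)·12 + (1/5)·5 + (1/5)·2 = 43/5
Highest expected payoff is 47/5, from s2.

s2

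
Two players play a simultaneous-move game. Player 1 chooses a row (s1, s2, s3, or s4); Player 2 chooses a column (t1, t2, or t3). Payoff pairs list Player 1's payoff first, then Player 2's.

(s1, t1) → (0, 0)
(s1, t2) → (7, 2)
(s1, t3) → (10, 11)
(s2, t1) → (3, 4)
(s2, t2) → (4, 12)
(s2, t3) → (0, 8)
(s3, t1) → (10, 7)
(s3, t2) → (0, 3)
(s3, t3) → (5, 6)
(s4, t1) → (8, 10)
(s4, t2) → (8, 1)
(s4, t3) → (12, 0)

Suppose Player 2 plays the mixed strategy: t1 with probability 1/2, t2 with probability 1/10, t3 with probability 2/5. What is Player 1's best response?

Player 1's best reply maximizes expected payoff against the mix.
s1: (1/2)·0 + (1/10)·7 + (2/5)·10 = 47/10
s2: (1/2)·3 + (1/10)·4 + (2/5)·0 = 19/10
s3: (1/2)·10 + (1/10)·0 + (2/5)·5 = 7
s4: (1/2)·8 + (1/10)·8 + (2/5)·12 = 48/5
Highest expected payoff is 48/5, from s4.

s4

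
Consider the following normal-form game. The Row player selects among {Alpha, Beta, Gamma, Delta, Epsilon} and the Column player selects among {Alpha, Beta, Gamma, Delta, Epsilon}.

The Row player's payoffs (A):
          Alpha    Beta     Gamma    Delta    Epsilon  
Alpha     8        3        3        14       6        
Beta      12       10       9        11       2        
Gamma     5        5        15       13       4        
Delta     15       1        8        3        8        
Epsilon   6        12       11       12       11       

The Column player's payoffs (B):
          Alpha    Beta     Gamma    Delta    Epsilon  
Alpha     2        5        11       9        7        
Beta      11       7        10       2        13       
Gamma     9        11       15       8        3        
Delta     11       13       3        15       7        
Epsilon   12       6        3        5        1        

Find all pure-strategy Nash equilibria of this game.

(Gamma, Gamma)

A profile is a Nash equilibrium when each player is best-responding to the other.
The Row player's best responses — vs Alpha: Delta (payoff 15); vs Beta: Epsilon (payoff 12); vs Gamma: Gamma (payoff 15); vs Delta: Alpha (payoff 14); vs Epsilon: Epsilon (payoff 11).
The Column player's best responses — vs Alpha: Gamma (payoff 11); vs Beta: Epsilon (payoff 13); vs Gamma: Gamma (payoff 15); vs Delta: Delta (payoff 15); vs Epsilon: Alpha (payoff 12).
The only mutual best response is (Gamma, Gamma); neither player gains by switching there.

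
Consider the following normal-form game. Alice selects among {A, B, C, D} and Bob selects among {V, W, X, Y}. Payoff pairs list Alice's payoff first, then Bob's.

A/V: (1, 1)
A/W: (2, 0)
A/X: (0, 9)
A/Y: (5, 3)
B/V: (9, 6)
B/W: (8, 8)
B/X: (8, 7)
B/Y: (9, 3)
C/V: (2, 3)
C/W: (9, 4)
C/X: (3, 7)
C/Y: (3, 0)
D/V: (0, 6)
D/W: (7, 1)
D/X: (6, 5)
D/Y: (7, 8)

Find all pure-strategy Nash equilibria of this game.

None

A profile is a Nash equilibrium when each player is best-responding to the other.
Alice's best responses — vs V: B (payoff 9); vs W: C (payoff 9); vs X: B (payoff 8); vs Y: B (payoff 9).
Bob's best responses — vs A: X (payoff 9); vs B: W (payoff 8); vs C: X (payoff 7); vs D: Y (payoff 8).
No cell has both players best-responding. For instance, Alice's best reply to W is C, but against C Bob prefers X over W.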